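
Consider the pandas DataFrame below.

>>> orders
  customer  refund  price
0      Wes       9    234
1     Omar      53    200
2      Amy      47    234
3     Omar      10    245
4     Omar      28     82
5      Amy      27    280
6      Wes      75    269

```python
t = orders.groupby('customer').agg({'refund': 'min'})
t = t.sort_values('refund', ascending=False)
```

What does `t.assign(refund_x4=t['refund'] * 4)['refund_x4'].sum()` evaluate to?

group by customer, min of refund:
          refund
customer        
Amy           27
Omar          10
Wes            9
sort by refund descending:
          refund
customer        
Amy           27
Omar          10
Wes            9
add column refund_x4 = t['refund'] * 4:
          refund  refund_x4
customer                   
Amy           27        108
Omar          10         40
Wes            9         36

184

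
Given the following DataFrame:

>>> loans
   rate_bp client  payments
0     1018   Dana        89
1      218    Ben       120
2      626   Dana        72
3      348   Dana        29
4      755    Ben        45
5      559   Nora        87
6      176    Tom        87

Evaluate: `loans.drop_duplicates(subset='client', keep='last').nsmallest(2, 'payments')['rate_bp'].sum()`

drop duplicate client (keep=last):
   rate_bp client  payments
3      348   Dana        29
4      755    Ben        45
5      559   Nora        87
6      176    Tom        87
take 2 rows with smallest payments:
   rate_bp client  payments
3      348   Dana        29
4      755    Ben        45
Taking the sum of column 'rate_bp' gives 1103.

1103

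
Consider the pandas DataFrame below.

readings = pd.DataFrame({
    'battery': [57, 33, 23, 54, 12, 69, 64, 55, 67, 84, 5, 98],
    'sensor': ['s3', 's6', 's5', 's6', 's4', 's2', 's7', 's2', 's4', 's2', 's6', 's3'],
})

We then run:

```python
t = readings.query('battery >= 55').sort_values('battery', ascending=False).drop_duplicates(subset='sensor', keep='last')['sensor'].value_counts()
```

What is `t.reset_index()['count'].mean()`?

filter rows where battery >= 55:
    battery sensor
0        57     s3
5        69     s2
6        64     s7
7        55     s2
8        67     s4
9        84     s2
11       98     s3
sort by battery descending:
    battery sensor
11       98     s3
9        84     s2
5        69     s2
8        67     s4
6        64     s7
0        57     s3
7        55     s2
drop duplicate sensor (keep=last):
   battery sensor
8       67     s4
6       64     s7
0       57     s3
7       55     s2
value_counts of sensor:
sensor
s4    1
s7    1
s3    1
s2    1
Name: count, dtype: int64
reset_index():
  sensor  count
0     s4      1
1     s7      1
2     s3      1
3     s2      1
The mean of column 'count' is 1.0.

1.0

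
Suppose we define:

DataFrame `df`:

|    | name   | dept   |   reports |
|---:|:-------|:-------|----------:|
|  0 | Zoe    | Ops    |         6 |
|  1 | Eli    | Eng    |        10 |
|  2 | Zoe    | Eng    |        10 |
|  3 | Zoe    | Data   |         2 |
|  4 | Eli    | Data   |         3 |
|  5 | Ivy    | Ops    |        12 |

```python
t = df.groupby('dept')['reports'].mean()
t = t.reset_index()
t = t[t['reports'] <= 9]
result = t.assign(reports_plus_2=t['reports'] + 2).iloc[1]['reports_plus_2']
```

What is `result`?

group by dept, mean of reports:
dept
Data     2.5
Eng     10.0
Ops      9.0
Name: reports, dtype: float64
reset_index():
   dept  reports
0  Data      2.5
1   Eng     10.0
2   Ops      9.0
filter rows where reports <= 9:
   dept  reports
0  Data      2.5
2   Ops      9.0
add column reports_plus_2 = t['reports'] + 2:
   dept  reports  reports_plus_2
0  Data      2.5             4.5
2   Ops      9.0            11.0

11.0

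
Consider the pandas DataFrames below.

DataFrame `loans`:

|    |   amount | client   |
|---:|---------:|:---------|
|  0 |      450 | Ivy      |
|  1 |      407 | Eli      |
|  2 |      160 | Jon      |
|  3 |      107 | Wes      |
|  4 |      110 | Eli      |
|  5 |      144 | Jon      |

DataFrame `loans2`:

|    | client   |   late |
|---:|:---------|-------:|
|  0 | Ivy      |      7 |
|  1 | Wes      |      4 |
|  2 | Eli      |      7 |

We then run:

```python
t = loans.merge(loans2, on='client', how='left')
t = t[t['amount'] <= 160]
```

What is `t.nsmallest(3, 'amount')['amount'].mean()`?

merge on 'client' (how='left') → 6 rows:
   amount client  late
0     450    Ivy   7.0
1     407    Eli   7.0
2     160    Jon   NaN
3     107    Wes   4.0
4     110    Eli   7.0
5     144    Jon   NaN
filter rows where amount <= 160:
   amount client  late
2     160    Jon   NaN
3     107    Wes   4.0
4     110    Eli   7.0
5     144    Jon   NaN
take 3 rows with smallest amount:
   amount client  late
3     107    Wes   4.0
4     110    Eli   7.0
5     144    Jon   NaN

120.333333333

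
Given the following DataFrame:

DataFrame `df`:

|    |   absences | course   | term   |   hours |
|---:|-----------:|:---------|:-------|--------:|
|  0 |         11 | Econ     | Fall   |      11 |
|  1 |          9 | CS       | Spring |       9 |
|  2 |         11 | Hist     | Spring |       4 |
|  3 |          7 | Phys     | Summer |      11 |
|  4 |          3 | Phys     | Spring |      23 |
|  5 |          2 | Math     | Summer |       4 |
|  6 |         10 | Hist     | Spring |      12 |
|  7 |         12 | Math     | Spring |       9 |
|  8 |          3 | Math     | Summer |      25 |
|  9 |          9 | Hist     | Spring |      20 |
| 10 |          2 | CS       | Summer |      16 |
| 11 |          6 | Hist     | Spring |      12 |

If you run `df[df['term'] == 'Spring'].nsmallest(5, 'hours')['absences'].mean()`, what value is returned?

filter rows where term == 'Spring':
    absences course    term  hours
1          9     CS  Spring      9
2         11   Hist  Spring      4
4          3   Phys  Spring     23
6         10   Hist  Spring     12
7         12   Math  Spring      9
9          9   Hist  Spring     20
11         6   Hist  Spring     12
take 5 rows with smallest hours:
    absences course    term  hours
2         11   Hist  Spring      4
1          9     CS  Spring      9
7         12   Math  Spring      9
6         10   Hist  Spring     12
11         6   Hist  Spring     12
Finally, mean of column 'absences' = 9.6.

9.6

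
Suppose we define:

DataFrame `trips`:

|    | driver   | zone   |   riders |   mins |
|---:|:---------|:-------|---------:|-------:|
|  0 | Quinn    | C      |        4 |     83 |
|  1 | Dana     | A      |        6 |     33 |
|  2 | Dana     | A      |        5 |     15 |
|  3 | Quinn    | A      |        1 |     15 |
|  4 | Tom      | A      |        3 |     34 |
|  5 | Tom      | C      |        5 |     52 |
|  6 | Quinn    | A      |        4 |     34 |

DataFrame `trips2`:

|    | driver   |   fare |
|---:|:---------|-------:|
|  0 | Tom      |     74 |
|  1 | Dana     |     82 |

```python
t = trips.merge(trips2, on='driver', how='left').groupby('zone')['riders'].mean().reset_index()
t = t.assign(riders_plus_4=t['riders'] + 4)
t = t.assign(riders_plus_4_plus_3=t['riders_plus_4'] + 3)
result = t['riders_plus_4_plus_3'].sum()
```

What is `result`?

22.3

merge on 'driver' (how='left') → 7 rows:
  driver zone  riders  mins  fare
0  Quinn    C       4    83   NaN
1   Dana    A       6    33  82.0
2   Dana    A       5    15  82.0
3  Quinn    A       1    15   NaN
4    Tom    A       3    34  74.0
5    Tom    C       5    52  74.0
6  Quinn    A       4    34   NaN
group by zone, mean of riders:
zone
A    3.8
C    4.5
Name: riders, dtype: float64
reset_index():
  zone  riders
0    A     3.8
1    C     4.5
add column riders_plus_4 = t['riders'] + 4:
  zone  riders  riders_plus_4
0    A     3.8            7.8
1    C     4.5            8.5
add column riders_plus_4_plus_3 = t['riders_plus_4'] + 3:
  zone  riders  riders_plus_4  riders_plus_4_plus_3
0    A     3.8            7.8                  10.8
1    C     4.5            8.5                  11.5
So sum() = 22.3.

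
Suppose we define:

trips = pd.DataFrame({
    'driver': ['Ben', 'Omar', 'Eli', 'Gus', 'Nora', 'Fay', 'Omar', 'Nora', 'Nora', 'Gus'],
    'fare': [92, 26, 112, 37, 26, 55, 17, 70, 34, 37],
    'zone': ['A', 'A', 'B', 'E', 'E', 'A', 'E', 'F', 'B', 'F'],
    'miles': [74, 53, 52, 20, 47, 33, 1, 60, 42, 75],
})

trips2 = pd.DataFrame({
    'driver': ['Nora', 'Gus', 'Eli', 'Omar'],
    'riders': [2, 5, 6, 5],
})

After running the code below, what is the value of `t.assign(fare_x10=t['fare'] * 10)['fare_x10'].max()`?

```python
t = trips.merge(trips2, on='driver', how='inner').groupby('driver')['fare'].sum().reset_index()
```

1300

merge on 'driver' (how='inner') → 8 rows:
  driver  fare zone  miles  riders
0   Omar    26    A     53       5
1    Eli   112    B     52       6
2    Gus    37    E     20       5
3   Nora    26    E     47       2
4   Omar    17    E      1       5
5   Nora    70    F     60       2
6   Nora    34    B     42       2
7    Gus    37    F     75       5
group by driver, sum of fare:
driver
Eli     112
Gus      74
Nora    130
Omar     43
Name: fare, dtype: int64
reset_index():
  driver  fare
0    Eli   112
1    Gus    74
2   Nora   130
3   Omar    43
add column fare_x10 = t['fare'] * 10:
  driver  fare  fare_x10
0    Eli   112      1120
1    Gus    74       740
2   Nora   130      1300
3   Omar    43       430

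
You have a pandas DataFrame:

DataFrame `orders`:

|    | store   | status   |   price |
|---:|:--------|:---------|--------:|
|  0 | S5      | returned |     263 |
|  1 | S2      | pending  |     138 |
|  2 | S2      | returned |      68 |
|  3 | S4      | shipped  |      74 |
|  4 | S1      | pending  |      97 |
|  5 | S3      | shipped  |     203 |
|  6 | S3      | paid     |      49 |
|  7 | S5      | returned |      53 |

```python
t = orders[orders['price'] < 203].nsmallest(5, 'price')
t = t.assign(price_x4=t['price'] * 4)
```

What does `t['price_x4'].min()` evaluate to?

filter rows where price < 203:
  store    status  price
1    S2   pending    138
2    S2  returned     68
3    S4   shipped     74
4    S1   pending     97
6    S3      paid     49
7    S5  returned     53
take 5 rows with smallest price:
  store    status  price
6    S3      paid     49
7    S5  returned     53
2    S2  returned     68
3    S4   shipped     74
4    S1   pending     97
add column price_x4 = t['price'] * 4:
  store    status  price  price_x4
6    S3      paid     49       196
7    S5  returned     53       212
2    S2  returned     68       272
3    S4   shipped     74       296
4    S1   pending     97       388

196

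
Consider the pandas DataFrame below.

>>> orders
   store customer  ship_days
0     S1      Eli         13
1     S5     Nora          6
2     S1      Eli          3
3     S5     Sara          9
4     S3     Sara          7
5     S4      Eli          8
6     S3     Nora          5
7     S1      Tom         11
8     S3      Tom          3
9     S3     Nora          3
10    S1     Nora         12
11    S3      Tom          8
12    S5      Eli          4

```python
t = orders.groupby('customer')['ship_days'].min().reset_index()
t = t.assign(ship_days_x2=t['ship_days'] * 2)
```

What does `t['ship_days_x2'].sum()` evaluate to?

group by customer, min of ship_days:
customer
Eli     3
Nora    3
Sara    7
Tom     3
Name: ship_days, dtype: int64
reset_index():
  customer  ship_days
0      Eli          3
1     Nora          3
2     Sara          7
3      Tom          3
add column ship_days_x2 = t['ship_days'] * 2:
  customer  ship_days  ship_days_x2
0      Eli          3             6
1     Nora          3             6
2     Sara          7            14
3      Tom          3             6

32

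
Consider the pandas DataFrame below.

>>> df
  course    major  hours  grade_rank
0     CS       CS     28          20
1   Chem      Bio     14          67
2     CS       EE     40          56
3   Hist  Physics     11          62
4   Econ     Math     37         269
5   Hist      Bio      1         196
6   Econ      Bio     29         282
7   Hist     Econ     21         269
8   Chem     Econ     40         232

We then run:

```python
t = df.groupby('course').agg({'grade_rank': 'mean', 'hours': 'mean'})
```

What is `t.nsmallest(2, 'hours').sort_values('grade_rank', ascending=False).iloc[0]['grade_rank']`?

175.666666667

group by course: mean(grade_rank), mean(hours):
        grade_rank  hours
course                   
CS       38.000000   34.0
Chem    149.500000   27.0
Econ    275.500000   33.0
Hist    175.666667   11.0
take 2 rows with smallest hours:
        grade_rank  hours
course                   
Hist    175.666667   11.0
Chem    149.500000   27.0
sort by grade_rank descending:
        grade_rank  hours
course                   
Hist    175.666667   11.0
Chem    149.500000   27.0
Hence 175.666666667.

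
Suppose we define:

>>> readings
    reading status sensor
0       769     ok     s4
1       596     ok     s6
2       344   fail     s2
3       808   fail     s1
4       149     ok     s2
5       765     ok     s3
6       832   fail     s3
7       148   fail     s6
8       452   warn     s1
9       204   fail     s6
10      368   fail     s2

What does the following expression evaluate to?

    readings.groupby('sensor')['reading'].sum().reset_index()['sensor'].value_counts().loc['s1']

group by sensor, sum of reading:
sensor
s1    1260
s2     861
s3    1597
s4     769
s6     948
Name: reading, dtype: int64
reset_index():
  sensor  reading
0     s1     1260
1     s2      861
2     s3     1597
3     s4      769
4     s6      948
value_counts of sensor:
sensor
s1    1
s2    1
s3    1
s4    1
s6    1
Name: count, dtype: int64
Hence 1.

1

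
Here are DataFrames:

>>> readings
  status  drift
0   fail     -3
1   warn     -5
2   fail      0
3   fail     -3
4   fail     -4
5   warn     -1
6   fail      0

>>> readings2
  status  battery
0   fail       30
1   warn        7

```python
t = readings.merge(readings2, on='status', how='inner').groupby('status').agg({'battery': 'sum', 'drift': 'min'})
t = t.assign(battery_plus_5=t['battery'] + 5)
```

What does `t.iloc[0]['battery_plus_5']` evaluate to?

155

merge on 'status' (how='inner') → 7 rows:
  status  drift  battery
0   fail     -3       30
1   warn     -5        7
2   fail      0       30
3   fail     -3       30
4   fail     -4       30
5   warn     -1        7
6   fail      0       30
group by status: sum(battery), min(drift):
        battery  drift
status                
fail        150     -4
warn         14     -5
add column battery_plus_5 = t['battery'] + 5:
        battery  drift  battery_plus_5
status                                
fail        150     -4             155
warn         14     -5              19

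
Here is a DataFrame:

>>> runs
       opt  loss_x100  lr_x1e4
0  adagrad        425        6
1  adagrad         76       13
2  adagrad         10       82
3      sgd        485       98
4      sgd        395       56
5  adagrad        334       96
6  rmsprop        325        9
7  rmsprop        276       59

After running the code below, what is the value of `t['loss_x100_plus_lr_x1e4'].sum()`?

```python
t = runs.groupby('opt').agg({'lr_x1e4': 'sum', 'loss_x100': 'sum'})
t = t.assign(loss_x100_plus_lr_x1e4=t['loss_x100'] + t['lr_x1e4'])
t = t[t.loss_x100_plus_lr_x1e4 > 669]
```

2076

group by opt: sum(lr_x1e4), sum(loss_x100):
         lr_x1e4  loss_x100
opt                        
adagrad      197        845
rmsprop       68        601
sgd          154        880
add column loss_x100_plus_lr_x1e4 = t['loss_x100'] + t['lr_x1e4']:
         lr_x1e4  loss_x100  loss_x100_plus_lr_x1e4
opt                                                
adagrad      197        845                    1042
rmsprop       68        601                     669
sgd          154        880                    1034
filter rows where loss_x100_plus_lr_x1e4 > 669:
         lr_x1e4  loss_x100  loss_x100_plus_lr_x1e4
opt                                                
adagrad      197        845                    1042
sgd          154        880                    1034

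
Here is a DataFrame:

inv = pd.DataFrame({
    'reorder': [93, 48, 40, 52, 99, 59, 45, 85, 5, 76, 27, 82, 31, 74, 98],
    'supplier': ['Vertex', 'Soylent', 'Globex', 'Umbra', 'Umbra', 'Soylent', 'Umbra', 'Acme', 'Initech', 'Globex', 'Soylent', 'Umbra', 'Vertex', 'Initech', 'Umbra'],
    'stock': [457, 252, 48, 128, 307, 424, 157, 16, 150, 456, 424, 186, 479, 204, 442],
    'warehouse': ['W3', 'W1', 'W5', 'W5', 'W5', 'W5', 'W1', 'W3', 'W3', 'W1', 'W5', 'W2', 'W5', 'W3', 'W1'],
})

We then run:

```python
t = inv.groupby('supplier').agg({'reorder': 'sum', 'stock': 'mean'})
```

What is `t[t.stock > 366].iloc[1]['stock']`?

468.0

group by supplier: sum(reorder), mean(stock):
          reorder       stock
supplier                     
Acme           85   16.000000
Globex        116  252.000000
Initech        79  177.000000
Soylent       134  366.666667
Umbra         376  244.000000
Vertex        124  468.000000
filter rows where stock > 366:
          reorder       stock
supplier                     
Soylent       134  366.666667
Vertex        124  468.000000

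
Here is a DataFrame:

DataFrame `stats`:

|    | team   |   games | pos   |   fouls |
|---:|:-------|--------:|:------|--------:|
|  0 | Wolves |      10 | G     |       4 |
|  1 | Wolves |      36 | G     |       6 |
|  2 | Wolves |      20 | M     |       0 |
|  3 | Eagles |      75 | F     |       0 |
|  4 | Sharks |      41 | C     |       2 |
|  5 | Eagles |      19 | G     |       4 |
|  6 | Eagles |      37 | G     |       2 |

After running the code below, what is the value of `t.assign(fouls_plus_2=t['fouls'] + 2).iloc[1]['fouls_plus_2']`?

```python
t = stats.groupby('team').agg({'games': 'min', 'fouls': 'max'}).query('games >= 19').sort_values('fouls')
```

6

group by team: min(games), max(fouls):
        games  fouls
team                
Eagles     19      4
Sharks     41      2
Wolves     10      6
filter rows where games >= 19:
        games  fouls
team                
Eagles     19      4
Sharks     41      2
sort by fouls:
        games  fouls
team                
Sharks     41      2
Eagles     19      4
add column fouls_plus_2 = t['fouls'] + 2:
        games  fouls  fouls_plus_2
team                              
Sharks     41      2             4
Eagles     19      4             6
Reading off the value at position 1, column 'fouls_plus_2', we get 6.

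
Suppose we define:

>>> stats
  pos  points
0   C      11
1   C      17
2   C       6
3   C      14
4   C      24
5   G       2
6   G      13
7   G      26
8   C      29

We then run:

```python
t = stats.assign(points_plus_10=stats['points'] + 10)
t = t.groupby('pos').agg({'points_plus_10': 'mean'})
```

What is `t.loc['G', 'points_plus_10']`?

add column points_plus_10 = stats['points'] + 10:
  pos  points  points_plus_10
0   C      11              21
1   C      17              27
2   C       6              16
3   C      14              24
4   C      24              34
5   G       2              12
6   G      13              23
7   G      26              36
8   C      29              39
group by pos, mean of points_plus_10:
     points_plus_10
pos                
C         26.833333
G         23.666667
Taking the value at row 'G', column 'points_plus_10' gives 23.6666666667.

23.6666666667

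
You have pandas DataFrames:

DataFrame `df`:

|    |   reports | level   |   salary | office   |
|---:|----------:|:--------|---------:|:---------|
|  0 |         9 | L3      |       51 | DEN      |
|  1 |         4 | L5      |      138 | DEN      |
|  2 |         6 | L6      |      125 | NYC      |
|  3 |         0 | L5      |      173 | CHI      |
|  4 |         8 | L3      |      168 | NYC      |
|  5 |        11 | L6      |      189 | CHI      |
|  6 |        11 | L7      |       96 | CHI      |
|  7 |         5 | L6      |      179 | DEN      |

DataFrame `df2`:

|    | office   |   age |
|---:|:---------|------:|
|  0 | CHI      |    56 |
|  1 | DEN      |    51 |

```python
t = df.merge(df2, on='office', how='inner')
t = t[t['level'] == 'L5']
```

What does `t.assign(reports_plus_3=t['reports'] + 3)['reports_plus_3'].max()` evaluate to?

merge on 'office' (how='inner') → 6 rows:
   reports level  salary office  age
0        9    L3      51    DEN   51
1        4    L5     138    DEN   51
2        0    L5     173    CHI   56
3       11    L6     189    CHI   56
4       11    L7      96    CHI   56
5        5    L6     179    DEN   51
filter rows where level == 'L5':
   reports level  salary office  age
1        4    L5     138    DEN   51
2        0    L5     173    CHI   56
add column reports_plus_3 = t['reports'] + 3:
   reports level  salary office  age  reports_plus_3
1        4    L5     138    DEN   51               7
2        0    L5     173    CHI   56               3
The max of column 'reports_plus_3' is 7.

7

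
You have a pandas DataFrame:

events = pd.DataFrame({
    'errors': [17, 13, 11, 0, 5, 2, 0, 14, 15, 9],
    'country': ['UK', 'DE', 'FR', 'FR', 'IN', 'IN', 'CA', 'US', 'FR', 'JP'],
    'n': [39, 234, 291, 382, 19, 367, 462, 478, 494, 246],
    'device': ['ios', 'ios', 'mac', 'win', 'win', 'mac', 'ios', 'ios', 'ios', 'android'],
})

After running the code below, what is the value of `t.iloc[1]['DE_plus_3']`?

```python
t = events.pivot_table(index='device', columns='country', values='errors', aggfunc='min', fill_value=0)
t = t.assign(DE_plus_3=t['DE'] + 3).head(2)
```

16

pivot: rows=device, cols=country, min(errors):
country  CA  DE  FR  IN  JP  UK  US
device                             
android   0   0   0   0   9   0   0
ios       0  13  15   0   0  17  14
mac       0   0  11   2   0   0   0
win       0   0   0   5   0   0   0
add column DE_plus_3 = t['DE'] + 3:
country  CA  DE  FR  IN  JP  UK  US  DE_plus_3
device                                        
android   0   0   0   0   9   0   0          3
ios       0  13  15   0   0  17  14         16
mac       0   0  11   2   0   0   0          3
win       0   0   0   5   0   0   0          3
take first 2 rows:
country  CA  DE  FR  IN  JP  UK  US  DE_plus_3
device                                        
android   0   0   0   0   9   0   0          3
ios       0  13  15   0   0  17  14         16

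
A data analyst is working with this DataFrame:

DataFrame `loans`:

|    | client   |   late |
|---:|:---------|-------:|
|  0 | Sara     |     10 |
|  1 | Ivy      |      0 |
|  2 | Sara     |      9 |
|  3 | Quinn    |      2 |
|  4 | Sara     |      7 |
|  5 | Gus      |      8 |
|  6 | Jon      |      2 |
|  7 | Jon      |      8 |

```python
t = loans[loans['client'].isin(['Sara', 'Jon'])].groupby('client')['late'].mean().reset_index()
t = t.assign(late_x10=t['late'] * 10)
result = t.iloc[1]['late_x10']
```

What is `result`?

86.6666666667

filter rows where client in ['Sara', 'Jon']:
  client  late
0   Sara    10
2   Sara     9
4   Sara     7
6    Jon     2
7    Jon     8
group by client, mean of late:
client
Jon     5.000000
Sara    8.666667
Name: late, dtype: float64
reset_index():
  client      late
0    Jon  5.000000
1   Sara  8.666667
add column late_x10 = t['late'] * 10:
  client      late   late_x10
0    Jon  5.000000  50.000000
1   Sara  8.666667  86.666667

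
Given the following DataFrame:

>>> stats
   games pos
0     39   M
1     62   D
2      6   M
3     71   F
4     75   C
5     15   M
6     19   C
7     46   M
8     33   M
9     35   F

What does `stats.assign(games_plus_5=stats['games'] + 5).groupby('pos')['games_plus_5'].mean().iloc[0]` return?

52.0

add column games_plus_5 = stats['games'] + 5:
   games pos  games_plus_5
0     39   M            44
1     62   D            67
2      6   M            11
3     71   F            76
4     75   C            80
5     15   M            20
6     19   C            24
7     46   M            51
8     33   M            38
9     35   F            40
group by pos, mean of games_plus_5:
pos
C    52.0
D    67.0
F    58.0
M    32.8
Name: games_plus_5, dtype: float64
So iloc[0] = 52.0.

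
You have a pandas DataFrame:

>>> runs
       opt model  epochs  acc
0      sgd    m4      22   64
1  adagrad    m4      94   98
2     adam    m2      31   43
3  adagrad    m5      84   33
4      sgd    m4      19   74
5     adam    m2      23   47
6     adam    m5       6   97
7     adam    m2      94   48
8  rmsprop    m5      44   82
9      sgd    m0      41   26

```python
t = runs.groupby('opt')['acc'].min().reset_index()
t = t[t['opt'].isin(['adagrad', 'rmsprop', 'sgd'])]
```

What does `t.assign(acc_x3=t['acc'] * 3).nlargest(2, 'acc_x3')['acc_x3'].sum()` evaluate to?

group by opt, min of acc:
opt
adagrad    33
adam       43
rmsprop    82
sgd        26
Name: acc, dtype: int64
reset_index():
       opt  acc
0  adagrad   33
1     adam   43
2  rmsprop   82
3      sgd   26
filter rows where opt in ['adagrad', 'rmsprop', 'sgd']:
       opt  acc
0  adagrad   33
2  rmsprop   82
3      sgd   26
add column acc_x3 = t['acc'] * 3:
       opt  acc  acc_x3
0  adagrad   33      99
2  rmsprop   82     246
3      sgd   26      78
take 2 rows with largest acc_x3:
       opt  acc  acc_x3
2  rmsprop   82     246
0  adagrad   33      99
Finally, sum of column 'acc_x3' = 345.

345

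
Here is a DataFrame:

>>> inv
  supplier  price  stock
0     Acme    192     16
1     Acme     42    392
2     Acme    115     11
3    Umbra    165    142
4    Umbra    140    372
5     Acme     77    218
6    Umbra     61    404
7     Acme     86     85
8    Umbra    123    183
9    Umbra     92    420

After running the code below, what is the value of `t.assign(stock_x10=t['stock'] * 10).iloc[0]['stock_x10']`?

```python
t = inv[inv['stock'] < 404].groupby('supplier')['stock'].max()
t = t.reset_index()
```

3920

filter rows where stock < 404:
  supplier  price  stock
0     Acme    192     16
1     Acme     42    392
2     Acme    115     11
3    Umbra    165    142
4    Umbra    140    372
5     Acme     77    218
7     Acme     86     85
8    Umbra    123    183
group by supplier, max of stock:
supplier
Acme     392
Umbra    372
Name: stock, dtype: int64
reset_index():
  supplier  stock
0     Acme    392
1    Umbra    372
add column stock_x10 = t['stock'] * 10:
  supplier  stock  stock_x10
0     Acme    392       3920
1    Umbra    372       3720
The value at position 0, column 'stock_x10' is 3920.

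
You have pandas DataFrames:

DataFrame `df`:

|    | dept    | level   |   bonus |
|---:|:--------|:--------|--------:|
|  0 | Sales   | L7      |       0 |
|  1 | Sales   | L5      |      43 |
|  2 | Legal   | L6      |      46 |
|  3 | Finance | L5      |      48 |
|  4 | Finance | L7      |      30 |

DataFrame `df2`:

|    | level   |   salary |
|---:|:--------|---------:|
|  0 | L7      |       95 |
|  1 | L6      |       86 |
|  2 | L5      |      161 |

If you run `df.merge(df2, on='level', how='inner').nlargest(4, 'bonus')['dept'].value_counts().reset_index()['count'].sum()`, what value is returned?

merge on 'level' (how='inner') → 5 rows:
      dept level  bonus  salary
0    Sales    L7      0      95
1    Sales    L5     43     161
2    Legal    L6     46      86
3  Finance    L5     48     161
4  Finance    L7     30      95
take 4 rows with largest bonus:
      dept level  bonus  salary
3  Finance    L5     48     161
2    Legal    L6     46      86
1    Sales    L5     43     161
4  Finance    L7     30      95
value_counts of dept:
dept
Finance    2
Legal      1
Sales      1
Name: count, dtype: int64
reset_index():
      dept  count
0  Finance      2
1    Legal      1
2    Sales      1
The sum of column 'count' is 4.

4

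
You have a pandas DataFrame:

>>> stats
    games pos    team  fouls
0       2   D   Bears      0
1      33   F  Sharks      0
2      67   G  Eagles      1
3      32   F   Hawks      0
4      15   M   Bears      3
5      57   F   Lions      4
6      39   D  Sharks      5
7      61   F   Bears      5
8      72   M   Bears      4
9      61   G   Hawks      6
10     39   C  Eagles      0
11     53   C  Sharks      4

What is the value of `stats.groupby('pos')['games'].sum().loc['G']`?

group by pos, sum of games:
pos
C     92
D     41
F    183
G    128
M     87
Name: games, dtype: int64
Reading off the value at index 'G', we get 128.

128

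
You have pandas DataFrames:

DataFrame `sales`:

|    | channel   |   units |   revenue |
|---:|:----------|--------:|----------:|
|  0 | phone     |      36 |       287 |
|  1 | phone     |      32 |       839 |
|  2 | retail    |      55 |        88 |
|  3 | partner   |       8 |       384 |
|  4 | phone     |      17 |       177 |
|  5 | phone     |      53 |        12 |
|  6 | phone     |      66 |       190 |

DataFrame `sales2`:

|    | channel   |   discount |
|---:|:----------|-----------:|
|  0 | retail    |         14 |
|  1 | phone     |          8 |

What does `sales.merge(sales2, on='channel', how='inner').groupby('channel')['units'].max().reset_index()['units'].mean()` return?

60.5

merge on 'channel' (how='inner') → 6 rows:
  channel  units  revenue  discount
0   phone     36      287         8
1   phone     32      839         8
2  retail     55       88        14
3   phone     17      177         8
4   phone     53       12         8
5   phone     66      190         8
group by channel, max of units:
channel
phone     66
retail    55
Name: units, dtype: int64
reset_index():
  channel  units
0   phone     66
1  retail     55
The mean of column 'units' is 60.5.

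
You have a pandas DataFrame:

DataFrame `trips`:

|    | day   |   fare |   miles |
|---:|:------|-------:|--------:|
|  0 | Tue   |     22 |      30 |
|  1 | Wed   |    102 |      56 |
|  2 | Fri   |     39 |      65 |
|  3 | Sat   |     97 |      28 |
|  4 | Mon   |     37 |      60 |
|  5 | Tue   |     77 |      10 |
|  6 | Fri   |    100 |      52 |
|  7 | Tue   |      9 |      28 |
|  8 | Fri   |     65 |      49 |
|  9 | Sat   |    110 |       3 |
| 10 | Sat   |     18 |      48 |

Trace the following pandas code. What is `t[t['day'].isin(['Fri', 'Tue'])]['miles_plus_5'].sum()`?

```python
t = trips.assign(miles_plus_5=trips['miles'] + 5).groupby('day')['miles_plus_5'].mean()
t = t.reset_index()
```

88.0

add column miles_plus_5 = trips['miles'] + 5:
    day  fare  miles  miles_plus_5
0   Tue    22     30            35
1   Wed   102     56            61
2   Fri    39     65            70
3   Sat    97     28            33
4   Mon    37     60            65
5   Tue    77     10            15
6   Fri   100     52            57
7   Tue     9     28            33
8   Fri    65     49            54
9   Sat   110      3             8
10  Sat    18     48            53
group by day, mean of miles_plus_5:
day
Fri    60.333333
Mon    65.000000
Sat    31.333333
Tue    27.666667
Wed    61.000000
Name: miles_plus_5, dtype: float64
reset_index():
   day  miles_plus_5
0  Fri     60.333333
1  Mon     65.000000
2  Sat     31.333333
3  Tue     27.666667
4  Wed     61.000000
filter rows where day in ['Fri', 'Tue']:
   day  miles_plus_5
0  Fri     60.333333
3  Tue     27.666667
Taking the sum of column 'miles_plus_5' gives 88.0.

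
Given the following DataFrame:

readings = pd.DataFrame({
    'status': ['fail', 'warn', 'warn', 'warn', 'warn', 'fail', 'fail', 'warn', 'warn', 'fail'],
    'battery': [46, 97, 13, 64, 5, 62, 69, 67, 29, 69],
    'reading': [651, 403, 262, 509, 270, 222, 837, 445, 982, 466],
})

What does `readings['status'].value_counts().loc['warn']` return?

6

value_counts of status:
status
warn    6
fail    4
Name: count, dtype: int64
Finally, value at index 'warn' = 6.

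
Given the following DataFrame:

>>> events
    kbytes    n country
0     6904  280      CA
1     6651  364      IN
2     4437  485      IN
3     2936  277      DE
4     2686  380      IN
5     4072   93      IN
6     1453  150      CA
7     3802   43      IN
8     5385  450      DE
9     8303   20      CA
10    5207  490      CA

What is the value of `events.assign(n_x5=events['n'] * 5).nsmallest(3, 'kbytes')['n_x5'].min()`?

add column n_x5 = events['n'] * 5:
    kbytes    n country  n_x5
0     6904  280      CA  1400
1     6651  364      IN  1820
2     4437  485      IN  2425
3     2936  277      DE  1385
4     2686  380      IN  1900
5     4072   93      IN   465
6     1453  150      CA   750
7     3802   43      IN   215
8     5385  450      DE  2250
9     8303   20      CA   100
10    5207  490      CA  2450
take 3 rows with smallest kbytes:
   kbytes    n country  n_x5
6    1453  150      CA   750
4    2686  380      IN  1900
3    2936  277      DE  1385
Reading off the min of column 'n_x5', we get 750.

750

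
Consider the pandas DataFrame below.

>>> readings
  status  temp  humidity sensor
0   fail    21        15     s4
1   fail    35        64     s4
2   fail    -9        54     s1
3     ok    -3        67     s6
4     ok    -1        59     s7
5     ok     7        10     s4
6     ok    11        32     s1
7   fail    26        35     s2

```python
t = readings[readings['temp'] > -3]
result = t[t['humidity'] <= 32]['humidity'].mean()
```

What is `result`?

19.0

filter rows where temp > -3:
  status  temp  humidity sensor
0   fail    21        15     s4
1   fail    35        64     s4
4     ok    -1        59     s7
5     ok     7        10     s4
6     ok    11        32     s1
7   fail    26        35     s2
filter rows where humidity <= 32:
  status  temp  humidity sensor
0   fail    21        15     s4
5     ok     7        10     s4
6     ok    11        32     s1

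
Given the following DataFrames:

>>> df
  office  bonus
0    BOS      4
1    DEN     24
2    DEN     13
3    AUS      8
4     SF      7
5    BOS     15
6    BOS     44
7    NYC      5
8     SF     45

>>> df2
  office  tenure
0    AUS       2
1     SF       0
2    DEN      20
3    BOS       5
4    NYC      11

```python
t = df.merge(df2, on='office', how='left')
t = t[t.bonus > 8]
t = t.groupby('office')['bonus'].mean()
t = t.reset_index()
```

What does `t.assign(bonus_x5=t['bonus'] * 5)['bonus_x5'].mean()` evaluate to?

merge on 'office' (how='left') → 9 rows:
  office  bonus  tenure
0    BOS      4       5
1    DEN     24      20
2    DEN     13      20
3    AUS      8       2
4     SF      7       0
5    BOS     15       5
6    BOS     44       5
7    NYC      5      11
8     SF     45       0
filter rows where bonus > 8:
  office  bonus  tenure
1    DEN     24      20
2    DEN     13      20
5    BOS     15       5
6    BOS     44       5
8     SF     45       0
group by office, mean of bonus:
office
BOS    29.5
DEN    18.5
SF     45.0
Name: bonus, dtype: float64
reset_index():
  office  bonus
0    BOS   29.5
1    DEN   18.5
2     SF   45.0
add column bonus_x5 = t['bonus'] * 5:
  office  bonus  bonus_x5
0    BOS   29.5     147.5
1    DEN   18.5      92.5
2     SF   45.0     225.0
Hence 155.0.

155.0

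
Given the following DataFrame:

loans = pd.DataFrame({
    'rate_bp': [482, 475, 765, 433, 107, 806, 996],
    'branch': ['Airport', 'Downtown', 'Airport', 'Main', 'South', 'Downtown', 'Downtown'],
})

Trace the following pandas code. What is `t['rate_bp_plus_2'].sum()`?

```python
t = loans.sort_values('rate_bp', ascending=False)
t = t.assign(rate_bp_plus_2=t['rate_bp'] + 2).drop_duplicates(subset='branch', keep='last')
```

sort by rate_bp descending:
   rate_bp    branch
6      996  Downtown
5      806  Downtown
2      765   Airport
0      482   Airport
1      475  Downtown
3      433      Main
4      107     South
add column rate_bp_plus_2 = t['rate_bp'] + 2:
   rate_bp    branch  rate_bp_plus_2
6      996  Downtown             998
5      806  Downtown             808
2      765   Airport             767
0      482   Airport             484
1      475  Downtown             477
3      433      Main             435
4      107     South             109
drop duplicate branch (keep=last):
   rate_bp    branch  rate_bp_plus_2
0      482   Airport             484
1      475  Downtown             477
3      433      Main             435
4      107     South             109

1505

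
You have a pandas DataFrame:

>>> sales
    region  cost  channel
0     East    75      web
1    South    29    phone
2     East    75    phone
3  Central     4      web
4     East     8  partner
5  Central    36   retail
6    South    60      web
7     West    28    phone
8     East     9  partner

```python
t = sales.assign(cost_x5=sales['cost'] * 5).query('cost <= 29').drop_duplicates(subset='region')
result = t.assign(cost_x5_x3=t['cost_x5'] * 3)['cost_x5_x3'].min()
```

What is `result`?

add column cost_x5 = sales['cost'] * 5:
    region  cost  channel  cost_x5
0     East    75      web      375
1    South    29    phone      145
2     East    75    phone      375
3  Central     4      web       20
4     East     8  partner       40
5  Central    36   retail      180
6    South    60      web      300
7     West    28    phone      140
8     East     9  partner       45
filter rows where cost <= 29:
    region  cost  channel  cost_x5
1    South    29    phone      145
3  Central     4      web       20
4     East     8  partner       40
7     West    28    phone      140
8     East     9  partner       45
drop duplicate region (keep=first):
    region  cost  channel  cost_x5
1    South    29    phone      145
3  Central     4      web       20
4     East     8  partner       40
7     West    28    phone      140
add column cost_x5_x3 = t['cost_x5'] * 3:
    region  cost  channel  cost_x5  cost_x5_x3
1    South    29    phone      145         435
3  Central     4      web       20          60
4     East     8  partner       40         120
7     West    28    phone      140         420
The min of column 'cost_x5_x3' is 60.

60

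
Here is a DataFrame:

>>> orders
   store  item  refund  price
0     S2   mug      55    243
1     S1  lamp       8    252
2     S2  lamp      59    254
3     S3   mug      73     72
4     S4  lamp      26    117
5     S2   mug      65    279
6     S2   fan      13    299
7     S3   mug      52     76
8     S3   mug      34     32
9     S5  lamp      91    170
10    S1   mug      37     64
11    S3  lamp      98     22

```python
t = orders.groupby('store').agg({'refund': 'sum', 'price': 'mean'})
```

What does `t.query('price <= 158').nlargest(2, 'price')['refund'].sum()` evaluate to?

group by store: sum(refund), mean(price):
       refund   price
store                
S1         45  158.00
S2        192  268.75
S3        257   50.50
S4         26  117.00
S5         91  170.00
filter rows where price <= 158:
       refund  price
store               
S1         45  158.0
S3        257   50.5
S4         26  117.0
take 2 rows with largest price:
       refund  price
store               
S1         45  158.0
S4         26  117.0
The sum of column 'refund' is 71.

71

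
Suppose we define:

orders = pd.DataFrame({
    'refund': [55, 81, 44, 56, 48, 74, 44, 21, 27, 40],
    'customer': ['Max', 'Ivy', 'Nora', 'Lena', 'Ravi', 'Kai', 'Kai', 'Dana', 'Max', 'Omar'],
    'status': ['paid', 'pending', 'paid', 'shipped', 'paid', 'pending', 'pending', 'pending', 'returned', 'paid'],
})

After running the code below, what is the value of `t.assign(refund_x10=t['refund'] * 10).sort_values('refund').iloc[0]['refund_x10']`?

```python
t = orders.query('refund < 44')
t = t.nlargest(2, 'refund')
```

270

filter rows where refund < 44:
   refund customer    status
7      21     Dana   pending
8      27      Max  returned
9      40     Omar      paid
take 2 rows with largest refund:
   refund customer    status
9      40     Omar      paid
8      27      Max  returned
add column refund_x10 = t['refund'] * 10:
   refund customer    status  refund_x10
9      40     Omar      paid         400
8      27      Max  returned         270
sort by refund:
   refund customer    status  refund_x10
8      27      Max  returned         270
9      40     Omar      paid         400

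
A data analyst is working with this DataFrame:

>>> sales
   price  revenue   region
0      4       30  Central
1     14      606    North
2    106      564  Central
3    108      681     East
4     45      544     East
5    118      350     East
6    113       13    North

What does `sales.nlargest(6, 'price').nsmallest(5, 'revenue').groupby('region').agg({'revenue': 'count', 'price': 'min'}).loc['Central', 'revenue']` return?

take 6 rows with largest price:
   price  revenue   region
5    118      350     East
6    113       13    North
3    108      681     East
2    106      564  Central
4     45      544     East
1     14      606    North
take 5 rows with smallest revenue:
   price  revenue   region
6    113       13    North
5    118      350     East
4     45      544     East
2    106      564  Central
1     14      606    North
group by region: count(revenue), min(price):
         revenue  price
region                 
Central        1    106
East           2     45
North          2     14

1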